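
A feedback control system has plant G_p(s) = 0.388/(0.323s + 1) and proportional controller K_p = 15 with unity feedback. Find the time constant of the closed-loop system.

τ = 0.0474 s

Closed loop: T(s) = K_p·G_p/(1+K_p·G_p) = 5.82/(0.323s + 1 + 5.82), with pole at s = −(1 + 5.82)/0.323 = −21.11.
Closed-loop time constant τ = 1/21.11 = 0.0474 s.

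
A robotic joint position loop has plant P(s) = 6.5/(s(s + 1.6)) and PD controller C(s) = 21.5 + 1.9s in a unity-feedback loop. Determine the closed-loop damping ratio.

Forward path: (21.5 + 1.9s)·6.5/(s(s+1.6)). The closed-loop characteristic equation is s² + (1.6 + 6.5·1.9)s + 6.5·21.5 = 0.
That is s² + 13.95s + 139.8 = 0, so ω_n = 11.82 rad/s and ζ = 13.95/(2·11.82) = 0.59.

ζ = 0.59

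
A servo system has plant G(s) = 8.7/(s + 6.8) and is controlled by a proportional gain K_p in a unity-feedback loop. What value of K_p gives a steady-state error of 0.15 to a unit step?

The loop is type 0, so e_ss(step) = 1/(1 + K_pos) with K_pos = K_p·G(0).
G(0) = 1.279. Require 1/(1 + K_p·1.279) = 0.15, so 1 + 1.279·K_p = 6.667.
K_p = (6.667 − 1)/1.279 = 4.43.

K_p = 4.43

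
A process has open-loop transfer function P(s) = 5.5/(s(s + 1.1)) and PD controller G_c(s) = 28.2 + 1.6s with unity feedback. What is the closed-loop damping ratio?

ζ = 0.397

Forward path: (28.2 + 1.6s)·5.5/(s(s+1.1)). The closed-loop characteristic equation is s² + (1.1 + 5.5·1.6)s + 5.5·28.2 = 0.
That is s² + 9.9s + 155.1 = 0, so ω_n = 12.45 rad/s and ζ = 9.9/(2·12.45) = 0.3975.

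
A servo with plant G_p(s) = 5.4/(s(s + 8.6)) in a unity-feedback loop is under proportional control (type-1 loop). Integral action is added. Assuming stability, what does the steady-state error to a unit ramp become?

The integrator raises the loop to type 2, so K_v → ∞ and e_ss to a ramp is zero.

0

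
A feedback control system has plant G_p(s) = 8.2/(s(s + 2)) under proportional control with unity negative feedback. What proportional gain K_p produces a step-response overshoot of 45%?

From %OS = 100·exp(−πζ/√(1−ζ²)) = 45%, ζ = −ln(0.45)/√(π²+ln²(0.45)) = 0.2463.
Characteristic equation s² + 2s + 8.2K_p = 0 gives ζ = 2/(2√(8.2K_p)).
Setting ζ = 0.2463: √(8.2K_p) = 2/(2·0.2463) = 4.059, so K_p = 16.48/8.2 = 2.01.

K_p = 2.01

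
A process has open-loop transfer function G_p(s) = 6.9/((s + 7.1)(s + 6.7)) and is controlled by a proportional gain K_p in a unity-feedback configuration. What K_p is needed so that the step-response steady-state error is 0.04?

The loop is type 0, so e_ss(step) = 1/(1 + K_pos) with K_pos = K_p·G_p(0).
G_p(0) = 0.145. Require 1/(1 + K_p·0.145) = 0.04, so 1 + 0.145·K_p = 25.
K_p = (25 − 1)/0.145 = 165.

K_p = 165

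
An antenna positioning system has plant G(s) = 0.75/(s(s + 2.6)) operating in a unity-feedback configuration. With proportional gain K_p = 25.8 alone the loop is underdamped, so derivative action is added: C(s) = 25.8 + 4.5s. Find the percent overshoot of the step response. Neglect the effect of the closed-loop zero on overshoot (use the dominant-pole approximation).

Forward path: (25.8 + 4.5s)·0.75/(s(s+2.6)). The closed-loop characteristic equation is s² + (2.6 + 0.75·4.5)s + 0.75·25.8 = 0.
That is s² + 5.975s + 19.35 = 0, so ω_n = 4.399 rad/s and ζ = 5.975/(2·4.399) = 0.6792.
%OS = 100·exp(−πζ/√(1−ζ²)) = 5.46%.

5.46%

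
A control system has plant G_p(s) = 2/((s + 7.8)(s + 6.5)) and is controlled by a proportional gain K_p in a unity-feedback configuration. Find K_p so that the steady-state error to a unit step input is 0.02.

For a type-0 loop with proportional control, e_ss = 1/(1 + K_p·G_p(0)).
G_p(0) = 0.03945. Require 1/(1 + K_p·0.03945) = 0.02, so 1 + 0.03945·K_p = 50.
K_p = (50 − 1)/0.03945 = 1240.

K_p = 1240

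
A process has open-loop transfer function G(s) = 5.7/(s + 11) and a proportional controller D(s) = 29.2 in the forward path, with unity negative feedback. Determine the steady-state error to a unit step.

0.062

The loop is type 0. Static position error constant K_pos = D(0)·G(0) = 29.2·0.5182 = 15.13.
Steady-state error to a unit step: e_ss = 1/(1+K_pos) = 1/16.13 = 0.062.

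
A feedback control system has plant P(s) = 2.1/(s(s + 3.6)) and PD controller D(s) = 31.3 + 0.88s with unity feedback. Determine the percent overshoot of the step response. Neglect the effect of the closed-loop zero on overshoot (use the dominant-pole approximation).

32.6%

Forward path: (31.3 + 0.88s)·2.1/(s(s+3.6)). The closed-loop characteristic equation is s² + (3.6 + 2.1·0.88)s + 2.1·31.3 = 0.
That is s² + 5.448s + 65.73 = 0, so ω_n = 8.107 rad/s and ζ = 5.448/(2·8.107) = 0.336.
%OS = 100·exp(−πζ/√(1−ζ²)) = 32.6%.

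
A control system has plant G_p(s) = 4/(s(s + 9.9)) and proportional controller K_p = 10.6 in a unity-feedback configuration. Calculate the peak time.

From 1 + K_pG_p(s) = 0: s² + 9.9s + 42.4 = 0 ⇒ ω_n = 6.512, ζ = 0.7602.
Damped frequency ω_d = ω_n√(1−ζ²) = 4.231 rad/s, so peak time T_p = π/ω_d = 0.743 s.

T_p = 0.743 s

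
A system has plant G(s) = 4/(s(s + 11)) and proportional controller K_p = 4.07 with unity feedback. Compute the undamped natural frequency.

ω_n = 4.03 rad/s

1 + K_p·G(s) = 0 gives s² + 11s + 16.28 = 0.
Matching s² + 2ζω_n s + ω_n²: ω_n = √16.28 = 4.035 rad/s and 2ζω_n = 11, so ζ = 11/(2·4.035) = 1.36.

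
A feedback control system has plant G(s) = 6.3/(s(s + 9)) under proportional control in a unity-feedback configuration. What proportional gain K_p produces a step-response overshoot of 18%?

K_p = 14

From %OS = 100·exp(−πζ/√(1−ζ²)) = 18%, ζ = −ln(0.18)/√(π²+ln²(0.18)) = 0.4791.
Characteristic equation s² + 9s + 6.3K_p = 0 gives ζ = 9/(2√(6.3K_p)).
Setting ζ = 0.4791: √(6.3K_p) = 9/(2·0.4791) = 9.392, so K_p = 88.22/6.3 = 14.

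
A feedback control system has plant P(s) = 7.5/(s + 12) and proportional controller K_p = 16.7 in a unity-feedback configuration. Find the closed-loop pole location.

Closed-loop transfer function: T(s) = K_p·P(s)/(1 + K_p·P(s)) = 125.2/(s + 12 + 125.2) = 125.2/(s + 137.2).
The closed-loop pole is at s = −137.2.

s = -137.2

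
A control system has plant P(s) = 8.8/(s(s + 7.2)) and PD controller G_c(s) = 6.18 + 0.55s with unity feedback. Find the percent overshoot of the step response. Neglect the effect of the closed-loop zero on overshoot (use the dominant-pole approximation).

1.18%

Forward path: (6.18 + 0.55s)·8.8/(s(s+7.2)). The closed-loop characteristic equation is s² + (7.2 + 8.8·0.55)s + 8.8·6.18 = 0.
That is s² + 12.04s + 54.38 = 0, so ω_n = 7.375 rad/s and ζ = 12.04/(2·7.375) = 0.8163.
%OS = 100·exp(−πζ/√(1−ζ²)) = 1.18%.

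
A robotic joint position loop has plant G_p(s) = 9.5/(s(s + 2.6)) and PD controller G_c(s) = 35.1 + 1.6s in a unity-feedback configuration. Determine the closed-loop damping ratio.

ζ = 0.487

Forward path: (35.1 + 1.6s)·9.5/(s(s+2.6)). The closed-loop characteristic equation is s² + (2.6 + 9.5·1.6)s + 9.5·35.1 = 0.
That is s² + 17.8s + 333.4 = 0, so ω_n = 18.26 rad/s and ζ = 17.8/(2·18.26) = 0.4874.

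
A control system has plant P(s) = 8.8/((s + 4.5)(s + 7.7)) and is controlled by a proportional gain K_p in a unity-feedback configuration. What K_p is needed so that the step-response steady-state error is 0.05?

For a type-0 loop with proportional control, e_ss = 1/(1 + K_p·P(0)).
P(0) = 0.254. Require 1/(1 + K_p·0.254) = 0.05, so 1 + 0.254·K_p = 20.
K_p = (20 − 1)/0.254 = 74.8.

K_p = 74.8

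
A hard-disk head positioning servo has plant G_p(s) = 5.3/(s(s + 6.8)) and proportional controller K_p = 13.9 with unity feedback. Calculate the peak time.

The closed-loop denominator s² + 6.8s + 73.67 gives ω_n = √73.67 = 8.583 and ζ = 6.8/(2ω_n) = 0.3961.
Damped frequency ω_d = ω_n√(1−ζ²) = 7.881 rad/s, so peak time T_p = π/ω_d = 0.399 s.

T_p = 0.399 s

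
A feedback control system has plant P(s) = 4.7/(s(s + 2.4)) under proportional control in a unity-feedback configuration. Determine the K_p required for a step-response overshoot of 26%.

K_p = 1.97

From %OS = 100·exp(−πζ/√(1−ζ²)) = 26%, ζ = −ln(0.26)/√(π²+ln²(0.26)) = 0.3941.
Characteristic equation s² + 2.4s + 4.7K_p = 0 gives ζ = 2.4/(2√(4.7K_p)).
Setting ζ = 0.3941: √(4.7K_p) = 2.4/(2·0.3941) = 3.045, so K_p = 9.272/4.7 = 1.97.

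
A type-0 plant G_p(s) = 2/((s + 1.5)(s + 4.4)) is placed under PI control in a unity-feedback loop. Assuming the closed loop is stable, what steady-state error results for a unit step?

0

The PI controller's integrator makes the forward path type 1, so e_ss to a step is zero.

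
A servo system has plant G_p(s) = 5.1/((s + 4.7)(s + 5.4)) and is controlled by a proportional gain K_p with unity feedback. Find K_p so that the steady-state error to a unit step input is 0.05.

Steady-state error for a unit step on this type-0 loop is 1/(1 + K_p·G_p(0)).
G_p(0) = 0.2009. Require 1/(1 + K_p·0.2009) = 0.05, so 1 + 0.2009·K_p = 20.
K_p = (20 − 1)/0.2009 = 94.6.

K_p = 94.6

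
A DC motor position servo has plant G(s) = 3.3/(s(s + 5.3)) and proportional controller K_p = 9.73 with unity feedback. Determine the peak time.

T_p = 0.627 s

The closed-loop denominator s² + 5.3s + 32.11 gives ω_n = √32.11 = 5.666 and ζ = 5.3/(2ω_n) = 0.4677.
Damped frequency ω_d = ω_n√(1−ζ²) = 5.009 rad/s, so peak time T_p = π/ω_d = 0.627 s.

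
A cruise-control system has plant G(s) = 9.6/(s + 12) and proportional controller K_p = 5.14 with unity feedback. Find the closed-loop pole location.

Closed-loop transfer function: T(s) = K_p·G(s)/(1 + K_p·G(s)) = 49.34/(s + 12 + 49.34) = 49.34/(s + 61.34).
The closed-loop pole is at s = −61.34.

s = -61.34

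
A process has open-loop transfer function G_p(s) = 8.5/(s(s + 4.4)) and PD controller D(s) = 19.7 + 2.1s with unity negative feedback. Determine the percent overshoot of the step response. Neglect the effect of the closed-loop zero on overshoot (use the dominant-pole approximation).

0.505%

Forward path: (19.7 + 2.1s)·8.5/(s(s+4.4)). The closed-loop characteristic equation is s² + (4.4 + 8.5·2.1)s + 8.5·19.7 = 0.
That is s² + 22.25s + 167.4 = 0, so ω_n = 12.94 rad/s and ζ = 22.25/(2·12.94) = 0.8597.
%OS = 100·exp(−πζ/√(1−ζ²)) = 0.505%.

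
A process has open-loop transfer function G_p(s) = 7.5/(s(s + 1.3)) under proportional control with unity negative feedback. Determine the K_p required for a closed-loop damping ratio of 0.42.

Closed-loop characteristic equation: s² + 1.3s + K_p·7.5 = 0.
So ω_n = √(7.5K_p) and 2ζω_n = 1.3, giving ζ = 1.3/(2√(7.5K_p)).
Setting ζ = 0.42: √(7.5K_p) = 1.3/(2·0.42) = 1.548, so K_p = 2.395/7.5 = 0.319.

K_p = 0.319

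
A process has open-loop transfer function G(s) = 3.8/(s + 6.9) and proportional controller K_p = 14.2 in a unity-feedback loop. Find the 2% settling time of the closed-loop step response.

Closed-loop transfer function: T(s) = K_p·G(s)/(1 + K_p·G(s)) = 53.96/(s + 6.9 + 53.96) = 53.96/(s + 60.86).
Time constant τ = 1/60.86 = 0.01643 s, so the 2% settling time is about 4τ = 0.0657 s.

T_s ≈ 0.0657 s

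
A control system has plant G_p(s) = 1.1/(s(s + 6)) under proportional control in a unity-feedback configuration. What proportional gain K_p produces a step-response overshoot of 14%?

From %OS = 100·exp(−πζ/√(1−ζ²)) = 14%, ζ = −ln(0.14)/√(π²+ln²(0.14)) = 0.5305.
Characteristic equation s² + 6s + 1.1K_p = 0 gives ζ = 6/(2√(1.1K_p)).
Setting ζ = 0.5305: √(1.1K_p) = 6/(2·0.5305) = 5.655, so K_p = 31.98/1.1 = 29.1.

K_p = 29.1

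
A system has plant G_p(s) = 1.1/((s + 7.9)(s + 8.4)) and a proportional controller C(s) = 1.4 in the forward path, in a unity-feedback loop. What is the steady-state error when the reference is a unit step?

0.977

The loop is type 0. Static position error constant K_pos = C(0)·G_p(0) = 1.4·0.01658 = 0.02321.
Steady-state error to a unit step: e_ss = 1/(1+K_pos) = 1/1.023 = 0.977.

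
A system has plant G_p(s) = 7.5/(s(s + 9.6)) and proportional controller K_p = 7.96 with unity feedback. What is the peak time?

T_p = 0.519 s

Closed-loop characteristic equation: s² + 9.6s + 59.7 = 0, so ω_n = 7.727 rad/s and ζ = 9.6/(2·7.727) = 0.6212.
Damped frequency ω_d = ω_n√(1−ζ²) = 6.055 rad/s, so peak time T_p = π/ω_d = 0.519 s.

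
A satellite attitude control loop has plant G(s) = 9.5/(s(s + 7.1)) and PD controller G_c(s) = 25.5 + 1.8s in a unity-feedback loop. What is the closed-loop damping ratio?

Forward path: (25.5 + 1.8s)·9.5/(s(s+7.1)). The closed-loop characteristic equation is s² + (7.1 + 9.5·1.8)s + 9.5·25.5 = 0.
That is s² + 24.2s + 242.2 = 0, so ω_n = 15.56 rad/s and ζ = 24.2/(2·15.56) = 0.7774.

ζ = 0.777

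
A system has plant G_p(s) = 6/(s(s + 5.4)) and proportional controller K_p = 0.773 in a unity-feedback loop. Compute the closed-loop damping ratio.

1 + K_p·G_p(s) = 0 gives s² + 5.4s + 4.638 = 0.
Matching s² + 2ζω_n s + ω_n²: ω_n = √4.638 = 2.154 rad/s and 2ζω_n = 5.4, so ζ = 5.4/(2·2.154) = 1.25.

ζ = 1.25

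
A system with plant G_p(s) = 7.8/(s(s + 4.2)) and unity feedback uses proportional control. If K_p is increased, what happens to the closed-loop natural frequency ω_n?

ω_n = √(7.8·K_p), which grows with K_p.

increase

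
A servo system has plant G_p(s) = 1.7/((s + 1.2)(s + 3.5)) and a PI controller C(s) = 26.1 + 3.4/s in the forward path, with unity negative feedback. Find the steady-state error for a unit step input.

0

The open loop C(s)G_p(s) has a pole at the origin (type 1), so the static position error constant is infinite and e_ss = 1/(1+∞) = 0.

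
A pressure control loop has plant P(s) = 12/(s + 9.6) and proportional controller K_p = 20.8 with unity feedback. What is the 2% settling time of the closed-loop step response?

T_s ≈ 0.0154 s

Closed-loop transfer function: T(s) = K_p·P(s)/(1 + K_p·P(s)) = 249.6/(s + 9.6 + 249.6) = 249.6/(s + 259.2).
Time constant τ = 1/259.2 = 0.003858 s, so the 2% settling time is about 4τ = 0.0154 s.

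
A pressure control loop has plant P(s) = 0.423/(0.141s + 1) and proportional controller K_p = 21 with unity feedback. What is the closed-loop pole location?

s = -70.09

Closed loop: T(s) = K_p·P/(1+K_p·P) = 8.883/(0.141s + 1 + 8.883), with pole at s = −(1 + 8.883)/0.141 = −70.09.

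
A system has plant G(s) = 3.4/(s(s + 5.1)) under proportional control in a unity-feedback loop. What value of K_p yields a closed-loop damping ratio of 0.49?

K_p = 7.97

Closed-loop characteristic equation: s² + 5.1s + K_p·3.4 = 0.
So ω_n = √(3.4K_p) and 2ζω_n = 5.1, giving ζ = 5.1/(2√(3.4K_p)).
Setting ζ = 0.49: √(3.4K_p) = 5.1/(2·0.49) = 5.204, so K_p = 27.08/3.4 = 7.97.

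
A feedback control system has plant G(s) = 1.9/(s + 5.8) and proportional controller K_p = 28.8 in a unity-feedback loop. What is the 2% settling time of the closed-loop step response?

T_s ≈ 0.0661 s

Closed-loop transfer function: T(s) = K_p·G(s)/(1 + K_p·G(s)) = 54.72/(s + 5.8 + 54.72) = 54.72/(s + 60.52).
Time constant τ = 1/60.52 = 0.01652 s, so the 2% settling time is about 4τ = 0.0661 s.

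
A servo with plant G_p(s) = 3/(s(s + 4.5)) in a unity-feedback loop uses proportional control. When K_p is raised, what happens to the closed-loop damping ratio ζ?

ζ = 4.5/(2√(3K_p)); increasing K_p raises the denominator, so ζ falls.

decrease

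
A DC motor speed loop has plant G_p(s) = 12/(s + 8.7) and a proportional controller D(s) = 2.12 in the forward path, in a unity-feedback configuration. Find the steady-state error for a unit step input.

0.255

The loop is type 0. Static position error constant K_pos = D(0)·G_p(0) = 2.12·1.379 = 2.924.
Steady-state error to a unit step: e_ss = 1/(1+K_pos) = 1/3.924 = 0.255.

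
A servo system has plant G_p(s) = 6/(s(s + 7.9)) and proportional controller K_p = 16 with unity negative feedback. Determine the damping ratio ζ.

With unity feedback the closed-loop characteristic equation is s² + 7.9s + 16·6 = s² + 7.9s + 96 = 0.
Matching s² + 2ζω_n s + ω_n²: ω_n = √96 = 9.798 rad/s and 2ζω_n = 7.9, so ζ = 7.9/(2·9.798) = 0.403.

ζ = 0.403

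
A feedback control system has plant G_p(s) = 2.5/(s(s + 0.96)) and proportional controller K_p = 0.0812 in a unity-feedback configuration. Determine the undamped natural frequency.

ω_n = 0.451 rad/s

With unity feedback the closed-loop characteristic equation is s² + 0.96s + 0.0812·2.5 = s² + 0.96s + 0.203 = 0.
Matching s² + 2ζω_n s + ω_n²: ω_n = √0.203 = 0.4506 rad/s and 2ζω_n = 0.96, so ζ = 0.96/(2·0.4506) = 1.07.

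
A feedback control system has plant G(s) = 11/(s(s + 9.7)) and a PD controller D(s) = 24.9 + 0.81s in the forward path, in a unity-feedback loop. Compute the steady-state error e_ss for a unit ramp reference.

0.0354

The loop has one pole at the origin (type 1). Velocity error constant K_v = lim_{s→0} s·D(s)G(s) = 24.9·11/9.7 = 28.24.
Steady-state error to a unit ramp: e_ss = 1/K_v = 0.0354.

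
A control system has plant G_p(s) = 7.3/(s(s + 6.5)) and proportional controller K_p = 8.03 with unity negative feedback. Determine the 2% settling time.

T_s ≈ 1.23 s

From 1 + K_pG_p(s) = 0: s² + 6.5s + 58.62 = 0 ⇒ ω_n = 7.656, ζ = 0.4245.
2% settling time T_s ≈ 4/(ζω_n) = 4/3.25 = 1.23 s.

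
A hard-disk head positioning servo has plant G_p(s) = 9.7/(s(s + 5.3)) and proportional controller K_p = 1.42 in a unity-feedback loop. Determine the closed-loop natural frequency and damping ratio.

ω_n = 3.71 rad/s, ζ = 0.714

1 + K_p·G_p(s) = 0 gives s² + 5.3s + 13.77 = 0.
So ω_n² = 13.77 ⇒ ω_n = 3.711 rad/s, and ζ = 5.3/(2ω_n) = 0.714.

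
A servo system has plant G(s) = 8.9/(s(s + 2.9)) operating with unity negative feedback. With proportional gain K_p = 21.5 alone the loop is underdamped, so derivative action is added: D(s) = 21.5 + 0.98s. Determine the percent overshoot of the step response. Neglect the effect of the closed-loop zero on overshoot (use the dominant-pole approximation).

Forward path: (21.5 + 0.98s)·8.9/(s(s+2.9)). The closed-loop characteristic equation is s² + (2.9 + 8.9·0.98)s + 8.9·21.5 = 0.
That is s² + 11.62s + 191.3 = 0, so ω_n = 13.83 rad/s and ζ = 11.62/(2·13.83) = 0.4201.
%OS = 100·exp(−πζ/√(1−ζ²)) = 23.4%.

23.4%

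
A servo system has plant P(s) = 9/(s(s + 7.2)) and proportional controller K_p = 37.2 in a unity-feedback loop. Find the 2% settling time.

The closed-loop denominator s² + 7.2s + 334.8 gives ω_n = √334.8 = 18.3 and ζ = 7.2/(2ω_n) = 0.1967.
2% settling time T_s ≈ 4/(ζω_n) = 4/3.6 = 1.11 s.

T_s ≈ 1.11 s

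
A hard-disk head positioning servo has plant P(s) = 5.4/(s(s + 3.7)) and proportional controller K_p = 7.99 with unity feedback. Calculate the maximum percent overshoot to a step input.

From 1 + K_pP(s) = 0: s² + 3.7s + 43.15 = 0 ⇒ ω_n = 6.569, ζ = 0.2816.
%OS = 100·exp(−πζ/√(1−ζ²)) = 100·exp(−π·0.2816/√0.9207) = 39.8%.

39.8%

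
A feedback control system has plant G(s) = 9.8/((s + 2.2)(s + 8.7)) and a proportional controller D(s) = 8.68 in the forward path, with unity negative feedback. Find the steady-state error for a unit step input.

0.184

The loop is type 0. Static position error constant K_pos = D(0)·G(0) = 8.68·0.512 = 4.444.
Steady-state error to a unit step: e_ss = 1/(1+K_pos) = 1/5.444 = 0.184.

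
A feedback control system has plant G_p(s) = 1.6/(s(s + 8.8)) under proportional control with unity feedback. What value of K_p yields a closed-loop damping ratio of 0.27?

Closed-loop characteristic equation: s² + 8.8s + K_p·1.6 = 0.
So ω_n = √(1.6K_p) and 2ζω_n = 8.8, giving ζ = 8.8/(2√(1.6K_p)).
Setting ζ = 0.27: √(1.6K_p) = 8.8/(2·0.27) = 16.3, so K_p = 265.6/1.6 = 166.

K_p = 166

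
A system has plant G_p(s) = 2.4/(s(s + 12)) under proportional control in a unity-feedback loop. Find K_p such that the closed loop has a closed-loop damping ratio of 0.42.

K_p = 85

Closed-loop characteristic equation: s² + 12s + K_p·2.4 = 0.
So ω_n = √(2.4K_p) and 2ζω_n = 12, giving ζ = 12/(2√(2.4K_p)).
Setting ζ = 0.42: √(2.4K_p) = 12/(2·0.42) = 14.29, so K_p = 204.1/2.4 = 85.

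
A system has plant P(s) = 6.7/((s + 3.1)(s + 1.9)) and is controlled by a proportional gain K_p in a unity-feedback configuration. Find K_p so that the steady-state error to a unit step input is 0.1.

Steady-state error for a unit step on this type-0 loop is 1/(1 + K_p·P(0)).
P(0) = 1.138. Require 1/(1 + K_p·1.138) = 0.1, so 1 + 1.138·K_p = 10.
K_p = (10 − 1)/1.138 = 7.91.

K_p = 7.91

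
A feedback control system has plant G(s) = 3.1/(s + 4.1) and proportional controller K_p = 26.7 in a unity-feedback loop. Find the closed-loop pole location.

s = -86.87

Closed-loop transfer function: T(s) = K_p·G(s)/(1 + K_p·G(s)) = 82.77/(s + 4.1 + 82.77) = 82.77/(s + 86.87).
The closed-loop pole is at s = −86.87.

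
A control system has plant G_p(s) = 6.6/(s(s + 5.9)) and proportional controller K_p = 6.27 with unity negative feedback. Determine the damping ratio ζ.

ζ = 0.459

The closed-loop denominator is s(s+5.9) + 6.27·6.6 = s² + 5.9s + 41.38.
So ω_n² = 41.38 ⇒ ω_n = 6.433 rad/s, and ζ = 5.9/(2ω_n) = 0.459.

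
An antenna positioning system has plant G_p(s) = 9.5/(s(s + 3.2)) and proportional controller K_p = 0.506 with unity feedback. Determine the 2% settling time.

From 1 + K_pG_p(s) = 0: s² + 3.2s + 4.807 = 0 ⇒ ω_n = 2.192, ζ = 0.7298.
2% settling time T_s ≈ 4/(ζω_n) = 4/1.6 = 2.5 s.

T_s ≈ 2.5 s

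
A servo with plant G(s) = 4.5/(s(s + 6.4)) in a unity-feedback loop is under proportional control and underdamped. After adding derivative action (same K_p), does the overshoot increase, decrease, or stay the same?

decrease

With PD the characteristic equation becomes s² + (a + K·K_d)s + K·K_p = 0; the damping term grows, ζ rises, overshoot falls.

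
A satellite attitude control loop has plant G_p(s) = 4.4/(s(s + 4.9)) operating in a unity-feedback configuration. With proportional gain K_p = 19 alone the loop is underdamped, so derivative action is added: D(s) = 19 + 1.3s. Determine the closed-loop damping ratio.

Forward path: (19 + 1.3s)·4.4/(s(s+4.9)). The closed-loop characteristic equation is s² + (4.9 + 4.4·1.3)s + 4.4·19 = 0.
That is s² + 10.62s + 83.6 = 0, so ω_n = 9.143 rad/s and ζ = 10.62/(2·9.143) = 0.5808.

ζ = 0.581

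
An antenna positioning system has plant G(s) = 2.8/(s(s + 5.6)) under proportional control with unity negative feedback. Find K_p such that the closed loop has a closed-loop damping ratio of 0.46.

Closed-loop characteristic equation: s² + 5.6s + K_p·2.8 = 0.
So ω_n = √(2.8K_p) and 2ζω_n = 5.6, giving ζ = 5.6/(2√(2.8K_p)).
Setting ζ = 0.46: √(2.8K_p) = 5.6/(2·0.46) = 6.087, so K_p = 37.05/2.8 = 13.2.

K_p = 13.2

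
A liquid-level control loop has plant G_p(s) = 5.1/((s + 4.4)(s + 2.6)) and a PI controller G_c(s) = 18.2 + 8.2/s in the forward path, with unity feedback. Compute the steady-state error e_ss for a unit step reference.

The open loop G_c(s)G_p(s) has a pole at the origin (type 1), so the static position error constant is infinite and e_ss = 1/(1+∞) = 0.

0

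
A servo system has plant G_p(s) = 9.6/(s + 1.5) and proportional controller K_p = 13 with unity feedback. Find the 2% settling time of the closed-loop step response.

T_s ≈ 0.0317 s

Closed-loop transfer function: T(s) = K_p·G_p(s)/(1 + K_p·G_p(s)) = 124.8/(s + 1.5 + 124.8) = 124.8/(s + 126.3).
Time constant τ = 1/126.3 = 0.007918 s, so the 2% settling time is about 4τ = 0.0317 s.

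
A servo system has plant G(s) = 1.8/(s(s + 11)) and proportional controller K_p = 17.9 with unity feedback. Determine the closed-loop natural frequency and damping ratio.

ω_n = 5.68 rad/s, ζ = 0.969

1 + K_p·G(s) = 0 gives s² + 11s + 32.22 = 0.
So ω_n² = 32.22 ⇒ ω_n = 5.676 rad/s, and ζ = 11/(2ω_n) = 0.969.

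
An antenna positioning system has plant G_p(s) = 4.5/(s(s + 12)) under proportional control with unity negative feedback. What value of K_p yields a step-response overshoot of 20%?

K_p = 38.5

From %OS = 100·exp(−πζ/√(1−ζ²)) = 20%, ζ = −ln(0.2)/√(π²+ln²(0.2)) = 0.4559.
Characteristic equation s² + 12s + 4.5K_p = 0 gives ζ = 12/(2√(4.5K_p)).
Setting ζ = 0.4559: √(4.5K_p) = 12/(2·0.4559) = 13.16, so K_p = 173.2/4.5 = 38.5.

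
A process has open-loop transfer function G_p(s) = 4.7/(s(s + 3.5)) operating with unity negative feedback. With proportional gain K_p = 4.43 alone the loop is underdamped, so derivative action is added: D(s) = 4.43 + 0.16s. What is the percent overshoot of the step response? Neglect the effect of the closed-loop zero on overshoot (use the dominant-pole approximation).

Forward path: (4.43 + 0.16s)·4.7/(s(s+3.5)). The closed-loop characteristic equation is s² + (3.5 + 4.7·0.16)s + 4.7·4.43 = 0.
That is s² + 4.252s + 20.82 = 0, so ω_n = 4.563 rad/s and ζ = 4.252/(2·4.563) = 0.4659.
%OS = 100·exp(−πζ/√(1−ζ²)) = 19.1%.

19.1%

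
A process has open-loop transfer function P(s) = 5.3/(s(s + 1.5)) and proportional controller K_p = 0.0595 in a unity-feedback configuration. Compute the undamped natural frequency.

ω_n = 0.562 rad/s

1 + K_p·P(s) = 0 gives s² + 1.5s + 0.3153 = 0.
Matching s² + 2ζω_n s + ω_n²: ω_n = √0.3153 = 0.5616 rad/s and 2ζω_n = 1.5, so ζ = 1.5/(2·0.5616) = 1.34.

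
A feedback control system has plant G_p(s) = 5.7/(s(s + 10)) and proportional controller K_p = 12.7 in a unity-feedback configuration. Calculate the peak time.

From 1 + K_pG_p(s) = 0: s² + 10s + 72.39 = 0 ⇒ ω_n = 8.508, ζ = 0.5877.
Damped frequency ω_d = ω_n√(1−ζ²) = 6.884 rad/s, so peak time T_p = π/ω_d = 0.456 s.

T_p = 0.456 s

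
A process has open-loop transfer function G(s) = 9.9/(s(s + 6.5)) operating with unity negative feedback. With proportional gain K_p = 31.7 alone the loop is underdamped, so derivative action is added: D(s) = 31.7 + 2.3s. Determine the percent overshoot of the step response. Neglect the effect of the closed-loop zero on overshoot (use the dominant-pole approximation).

0.999%

Forward path: (31.7 + 2.3s)·9.9/(s(s+6.5)). The closed-loop characteristic equation is s² + (6.5 + 9.9·2.3)s + 9.9·31.7 = 0.
That is s² + 29.27s + 313.8 = 0, so ω_n = 17.72 rad/s and ζ = 29.27/(2·17.72) = 0.8261.
%OS = 100·exp(−πζ/√(1−ζ²)) = 0.999%.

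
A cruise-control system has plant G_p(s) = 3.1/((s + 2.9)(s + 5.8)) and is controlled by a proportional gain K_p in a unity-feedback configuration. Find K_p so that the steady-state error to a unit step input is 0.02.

K_p = 266

For a type-0 loop with proportional control, e_ss = 1/(1 + K_p·G_p(0)).
G_p(0) = 0.1843. Require 1/(1 + K_p·0.1843) = 0.02, so 1 + 0.1843·K_p = 50.
K_p = (50 − 1)/0.1843 = 266.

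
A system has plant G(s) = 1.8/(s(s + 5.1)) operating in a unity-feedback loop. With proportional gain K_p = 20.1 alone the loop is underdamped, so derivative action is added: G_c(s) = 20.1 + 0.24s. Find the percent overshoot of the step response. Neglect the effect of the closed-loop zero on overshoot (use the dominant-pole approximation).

19.7%

Forward path: (20.1 + 0.24s)·1.8/(s(s+5.1)). The closed-loop characteristic equation is s² + (5.1 + 1.8·0.24)s + 1.8·20.1 = 0.
That is s² + 5.532s + 36.18 = 0, so ω_n = 6.015 rad/s and ζ = 5.532/(2·6.015) = 0.4599.
%OS = 100·exp(−πζ/√(1−ζ²)) = 19.7%.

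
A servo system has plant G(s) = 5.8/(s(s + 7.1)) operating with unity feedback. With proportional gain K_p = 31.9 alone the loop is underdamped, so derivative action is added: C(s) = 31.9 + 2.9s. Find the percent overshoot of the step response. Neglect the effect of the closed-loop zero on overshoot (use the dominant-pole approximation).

0.303%

Forward path: (31.9 + 2.9s)·5.8/(s(s+7.1)). The closed-loop characteristic equation is s² + (7.1 + 5.8·2.9)s + 5.8·31.9 = 0.
That is s² + 23.92s + 185 = 0, so ω_n = 13.6 rad/s and ζ = 23.92/(2·13.6) = 0.8793.
%OS = 100·exp(−πζ/√(1−ζ²)) = 0.303%.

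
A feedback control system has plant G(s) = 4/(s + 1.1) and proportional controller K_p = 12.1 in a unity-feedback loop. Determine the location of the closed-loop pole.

s = -49.5

Closed-loop transfer function: T(s) = K_p·G(s)/(1 + K_p·G(s)) = 48.4/(s + 1.1 + 48.4) = 48.4/(s + 49.5).
The closed-loop pole is at s = −49.5.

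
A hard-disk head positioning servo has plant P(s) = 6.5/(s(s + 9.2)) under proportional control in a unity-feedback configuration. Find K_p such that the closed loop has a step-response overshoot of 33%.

K_p = 29.4

From %OS = 100·exp(−πζ/√(1−ζ²)) = 33%, ζ = −ln(0.33)/√(π²+ln²(0.33)) = 0.3328.
Characteristic equation s² + 9.2s + 6.5K_p = 0 gives ζ = 9.2/(2√(6.5K_p)).
Setting ζ = 0.3328: √(6.5K_p) = 9.2/(2·0.3328) = 13.82, so K_p = 191.1/6.5 = 29.4.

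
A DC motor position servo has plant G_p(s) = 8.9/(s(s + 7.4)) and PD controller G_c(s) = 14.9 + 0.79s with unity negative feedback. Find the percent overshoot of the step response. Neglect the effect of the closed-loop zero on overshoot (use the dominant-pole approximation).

Forward path: (14.9 + 0.79s)·8.9/(s(s+7.4)). The closed-loop characteristic equation is s² + (7.4 + 8.9·0.79)s + 8.9·14.9 = 0.
That is s² + 14.43s + 132.6 = 0, so ω_n = 11.52 rad/s and ζ = 14.43/(2·11.52) = 0.6266.
%OS = 100·exp(−πζ/√(1−ζ²)) = 8%.

8%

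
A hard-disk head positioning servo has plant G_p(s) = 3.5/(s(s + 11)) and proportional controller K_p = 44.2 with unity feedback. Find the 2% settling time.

T_s ≈ 0.727 s

Closed-loop characteristic equation: s² + 11s + 154.7 = 0, so ω_n = 12.44 rad/s and ζ = 11/(2·12.44) = 0.4422.
2% settling time T_s ≈ 4/(ζω_n) = 4/5.5 = 0.727 s.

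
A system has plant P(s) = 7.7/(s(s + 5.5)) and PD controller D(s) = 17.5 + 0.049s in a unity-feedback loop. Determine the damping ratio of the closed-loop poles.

Forward path: (17.5 + 0.049s)·7.7/(s(s+5.5)). The closed-loop characteristic equation is s² + (5.5 + 7.7·0.049)s + 7.7·17.5 = 0.
That is s² + 5.877s + 134.8 = 0, so ω_n = 11.61 rad/s and ζ = 5.877/(2·11.61) = 0.2532.

ζ = 0.253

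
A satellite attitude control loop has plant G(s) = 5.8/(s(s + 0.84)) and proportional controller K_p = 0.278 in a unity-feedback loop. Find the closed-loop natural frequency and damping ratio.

ω_n = 1.27 rad/s, ζ = 0.331

The closed-loop denominator is s(s+0.84) + 0.278·5.8 = s² + 0.84s + 1.612.
So ω_n² = 1.612 ⇒ ω_n = 1.27 rad/s, and ζ = 0.84/(2ω_n) = 0.331.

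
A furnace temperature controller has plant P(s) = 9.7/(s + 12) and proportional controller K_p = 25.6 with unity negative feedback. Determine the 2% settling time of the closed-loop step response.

T_s ≈ 0.0154 s

Closed-loop transfer function: T(s) = K_p·P(s)/(1 + K_p·P(s)) = 248.3/(s + 12 + 248.3) = 248.3/(s + 260.3).
Time constant τ = 1/260.3 = 0.003841 s, so the 2% settling time is about 4τ = 0.0154 s.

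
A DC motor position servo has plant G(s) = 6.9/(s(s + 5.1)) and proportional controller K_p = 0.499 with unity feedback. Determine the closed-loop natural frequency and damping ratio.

The closed-loop denominator is s(s+5.1) + 0.499·6.9 = s² + 5.1s + 3.443.
So ω_n² = 3.443 ⇒ ω_n = 1.856 rad/s, and ζ = 5.1/(2ω_n) = 1.37.

ω_n = 1.86 rad/s, ζ = 1.37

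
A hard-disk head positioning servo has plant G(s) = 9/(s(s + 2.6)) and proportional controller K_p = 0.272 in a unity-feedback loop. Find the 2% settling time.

T_s ≈ 3.08 s

Closed-loop characteristic equation: s² + 2.6s + 2.448 = 0, so ω_n = 1.565 rad/s and ζ = 2.6/(2·1.565) = 0.8309.
2% settling time T_s ≈ 4/(ζω_n) = 4/1.3 = 3.08 s.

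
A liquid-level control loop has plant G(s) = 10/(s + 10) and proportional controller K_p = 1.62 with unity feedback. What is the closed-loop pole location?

s = -26.2

Closed-loop transfer function: T(s) = K_p·G(s)/(1 + K_p·G(s)) = 16.2/(s + 10 + 16.2) = 16.2/(s + 26.2).
The closed-loop pole is at s = −26.2.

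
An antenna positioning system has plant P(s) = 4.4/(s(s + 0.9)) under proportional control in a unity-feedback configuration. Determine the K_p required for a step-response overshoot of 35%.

From %OS = 100·exp(−πζ/√(1−ζ²)) = 35%, ζ = −ln(0.35)/√(π²+ln²(0.35)) = 0.3169.
Characteristic equation s² + 0.9s + 4.4K_p = 0 gives ζ = 0.9/(2√(4.4K_p)).
Setting ζ = 0.3169: √(4.4K_p) = 0.9/(2·0.3169) = 1.42, so K_p = 2.016/4.4 = 0.458.

K_p = 0.458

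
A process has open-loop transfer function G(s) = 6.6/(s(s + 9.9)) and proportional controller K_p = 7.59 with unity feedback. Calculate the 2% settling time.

The closed-loop denominator s² + 9.9s + 50.09 gives ω_n = √50.09 = 7.078 and ζ = 9.9/(2ω_n) = 0.6994.
2% settling time T_s ≈ 4/(ζω_n) = 4/4.95 = 0.808 s.

T_s ≈ 0.808 s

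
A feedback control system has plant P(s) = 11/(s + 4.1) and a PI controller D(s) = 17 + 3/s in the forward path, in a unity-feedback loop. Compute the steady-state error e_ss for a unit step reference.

0

The open loop D(s)P(s) has a pole at the origin (type 1), so the static position error constant is infinite and e_ss = 1/(1+∞) = 0.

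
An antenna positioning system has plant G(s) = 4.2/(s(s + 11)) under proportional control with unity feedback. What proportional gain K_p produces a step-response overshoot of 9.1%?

From %OS = 100·exp(−πζ/√(1−ζ²)) = 9.1%, ζ = −ln(0.091)/√(π²+ln²(0.091)) = 0.6066.
Characteristic equation s² + 11s + 4.2K_p = 0 gives ζ = 11/(2√(4.2K_p)).
Setting ζ = 0.6066: √(4.2K_p) = 11/(2·0.6066) = 9.067, so K_p = 82.22/4.2 = 19.6.

K_p = 19.6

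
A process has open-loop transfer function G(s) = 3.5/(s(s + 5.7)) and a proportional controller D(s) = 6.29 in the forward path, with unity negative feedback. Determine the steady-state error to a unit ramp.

The loop has one pole at the origin (type 1). Velocity error constant K_v = lim_{s→0} s·D(s)G(s) = 6.29·3.5/5.7 = 3.862.
Steady-state error to a unit ramp: e_ss = 1/K_v = 0.259.

0.259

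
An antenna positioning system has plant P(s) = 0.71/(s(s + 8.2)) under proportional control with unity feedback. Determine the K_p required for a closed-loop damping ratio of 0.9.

K_p = 29.2

Closed-loop characteristic equation: s² + 8.2s + K_p·0.71 = 0.
So ω_n = √(0.71K_p) and 2ζω_n = 8.2, giving ζ = 8.2/(2√(0.71K_p)).
Setting ζ = 0.9: √(0.71K_p) = 8.2/(2·0.9) = 4.556, so K_p = 20.75/0.71 = 29.2.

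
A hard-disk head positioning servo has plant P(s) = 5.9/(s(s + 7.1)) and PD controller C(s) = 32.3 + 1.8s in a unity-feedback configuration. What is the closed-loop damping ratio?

ζ = 0.642

Forward path: (32.3 + 1.8s)·5.9/(s(s+7.1)). The closed-loop characteristic equation is s² + (7.1 + 5.9·1.8)s + 5.9·32.3 = 0.
That is s² + 17.72s + 190.6 = 0, so ω_n = 13.8 rad/s and ζ = 17.72/(2·13.8) = 0.6418.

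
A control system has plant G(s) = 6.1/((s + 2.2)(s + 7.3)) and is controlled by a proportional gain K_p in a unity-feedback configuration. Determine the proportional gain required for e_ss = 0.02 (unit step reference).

K_p = 129

The loop is type 0, so e_ss(step) = 1/(1 + K_pos) with K_pos = K_p·G(0).
G(0) = 0.3798. Require 1/(1 + K_p·0.3798) = 0.02, so 1 + 0.3798·K_p = 50.
K_p = (50 − 1)/0.3798 = 129.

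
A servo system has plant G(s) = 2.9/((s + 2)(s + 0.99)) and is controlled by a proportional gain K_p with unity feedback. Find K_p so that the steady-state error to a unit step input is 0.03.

The loop is type 0, so e_ss(step) = 1/(1 + K_pos) with K_pos = K_p·G(0).
G(0) = 1.465. Require 1/(1 + K_p·1.465) = 0.03, so 1 + 1.465·K_p = 33.33.
K_p = (33.33 − 1)/1.465 = 22.1.

K_p = 22.1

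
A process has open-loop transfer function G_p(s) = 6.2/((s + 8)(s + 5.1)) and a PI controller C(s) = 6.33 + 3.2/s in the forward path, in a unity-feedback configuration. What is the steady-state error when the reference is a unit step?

0

The open loop C(s)G_p(s) has a pole at the origin (type 1), so the static position error constant is infinite and e_ss = 1/(1+∞) = 0.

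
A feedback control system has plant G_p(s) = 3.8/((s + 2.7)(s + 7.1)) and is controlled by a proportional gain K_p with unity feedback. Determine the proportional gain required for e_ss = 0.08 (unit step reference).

K_p = 58

Steady-state error for a unit step on this type-0 loop is 1/(1 + K_p·G_p(0)).
G_p(0) = 0.1982. Require 1/(1 + K_p·0.1982) = 0.08, so 1 + 0.1982·K_p = 12.5.
K_p = (12.5 − 1)/0.1982 = 58.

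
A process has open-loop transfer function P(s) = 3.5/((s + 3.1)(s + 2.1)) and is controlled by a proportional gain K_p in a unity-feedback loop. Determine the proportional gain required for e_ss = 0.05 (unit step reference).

K_p = 35.3

For a type-0 loop with proportional control, e_ss = 1/(1 + K_p·P(0)).
P(0) = 0.5376. Require 1/(1 + K_p·0.5376) = 0.05, so 1 + 0.5376·K_p = 20.
K_p = (20 − 1)/0.5376 = 35.3.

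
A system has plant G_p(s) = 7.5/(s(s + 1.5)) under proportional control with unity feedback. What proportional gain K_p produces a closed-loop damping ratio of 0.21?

K_p = 1.7

Closed-loop characteristic equation: s² + 1.5s + K_p·7.5 = 0.
So ω_n = √(7.5K_p) and 2ζω_n = 1.5, giving ζ = 1.5/(2√(7.5K_p)).
Setting ζ = 0.21: √(7.5K_p) = 1.5/(2·0.21) = 3.571, so K_p = 12.76/7.5 = 1.7.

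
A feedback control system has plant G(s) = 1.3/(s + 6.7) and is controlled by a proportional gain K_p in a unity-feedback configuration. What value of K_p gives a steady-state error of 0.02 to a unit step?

K_p = 253

For a type-0 loop with proportional control, e_ss = 1/(1 + K_p·G(0)).
G(0) = 0.194. Require 1/(1 + K_p·0.194) = 0.02, so 1 + 0.194·K_p = 50.
K_p = (50 − 1)/0.194 = 253.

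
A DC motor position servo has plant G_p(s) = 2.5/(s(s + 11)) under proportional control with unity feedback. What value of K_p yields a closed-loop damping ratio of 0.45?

K_p = 59.8

Closed-loop characteristic equation: s² + 11s + K_p·2.5 = 0.
So ω_n = √(2.5K_p) and 2ζω_n = 11, giving ζ = 11/(2√(2.5K_p)).
Setting ζ = 0.45: √(2.5K_p) = 11/(2·0.45) = 12.22, so K_p = 149.4/2.5 = 59.8.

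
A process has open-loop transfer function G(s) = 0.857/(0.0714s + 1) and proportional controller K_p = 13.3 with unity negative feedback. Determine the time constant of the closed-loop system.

τ = 0.00576 s

Closed loop: T(s) = K_p·G/(1+K_p·G) = 11.4/(0.0714s + 1 + 11.4), with pole at s = −(1 + 11.4)/0.0714 = −173.6.
Closed-loop time constant τ = 1/173.6 = 0.00576 s.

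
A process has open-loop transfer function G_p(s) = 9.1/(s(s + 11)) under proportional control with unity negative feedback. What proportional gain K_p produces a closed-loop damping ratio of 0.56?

K_p = 10.6

Closed-loop characteristic equation: s² + 11s + K_p·9.1 = 0.
So ω_n = √(9.1K_p) and 2ζω_n = 11, giving ζ = 11/(2√(9.1K_p)).
Setting ζ = 0.56: √(9.1K_p) = 11/(2·0.56) = 9.821, so K_p = 96.46/9.1 = 10.6.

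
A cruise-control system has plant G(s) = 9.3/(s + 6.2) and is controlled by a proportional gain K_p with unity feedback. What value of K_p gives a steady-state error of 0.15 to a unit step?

The loop is type 0, so e_ss(step) = 1/(1 + K_pos) with K_pos = K_p·G(0).
G(0) = 1.5. Require 1/(1 + K_p·1.5) = 0.15, so 1 + 1.5·K_p = 6.667.
K_p = (6.667 − 1)/1.5 = 3.78.

K_p = 3.78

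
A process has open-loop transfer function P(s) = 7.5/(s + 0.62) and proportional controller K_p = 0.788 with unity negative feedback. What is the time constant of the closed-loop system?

Closed-loop transfer function: T(s) = K_p·P(s)/(1 + K_p·P(s)) = 5.91/(s + 0.62 + 5.91) = 5.91/(s + 6.53).
Time constant τ = 1/6.53 = 0.153 s.

τ = 0.153 s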